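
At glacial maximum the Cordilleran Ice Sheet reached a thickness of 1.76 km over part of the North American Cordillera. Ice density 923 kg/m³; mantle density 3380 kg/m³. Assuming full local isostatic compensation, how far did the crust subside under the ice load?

0.481 km

Balancing pressure at the compensation depth: the ice load ρ_ice t is balanced by mantle displaced below, ρ_m s.
s = t ρ_ice / ρ_m = 1.76 km × 923/3380 = 0.481 km.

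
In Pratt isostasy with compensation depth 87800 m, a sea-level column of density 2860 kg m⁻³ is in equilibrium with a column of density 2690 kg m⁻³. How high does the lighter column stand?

5550 m

ρ_ref D = ρ (D + h) → h = D (ρ_ref − ρ)/ρ.
h = 87800 m × (2860 − 2690)/2690 = 5550 m.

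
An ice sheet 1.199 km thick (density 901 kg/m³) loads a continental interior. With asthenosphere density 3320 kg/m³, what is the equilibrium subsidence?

By Archimedes' principle applied to the lithosphere: the ice load ρ_ice t is balanced by mantle displaced below, ρ_m s.
s = t ρ_ice / ρ_m = 1.199 km × 901/3320 = 0.325 km.

0.325 km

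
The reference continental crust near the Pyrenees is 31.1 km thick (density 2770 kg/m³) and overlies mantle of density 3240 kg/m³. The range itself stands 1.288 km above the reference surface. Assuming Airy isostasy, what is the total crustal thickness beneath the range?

40 km

Root depth r = h ρ_c / (ρ_m − ρ_c) = 1.288 km × 2770 / 470 = 7.591 km.
Total thickness = T + h + r = 31.1 km + 1.288 km + 7.591 km = 40 km.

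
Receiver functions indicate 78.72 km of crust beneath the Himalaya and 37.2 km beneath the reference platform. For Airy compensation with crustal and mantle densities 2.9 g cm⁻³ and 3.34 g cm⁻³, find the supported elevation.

5.47 km

Excess crust Δ = 78.72 km − 37.2 km = 41.52 km, split between elevation h and root r with h + r = Δ.
Airy balance ρ_c h = (ρ_m − ρ_c) r gives r = h ρ_c/(ρ_m − ρ_c), so h (1 + ρ_c/(ρ_m − ρ_c)) = Δ, i.e. h = Δ (ρ_m − ρ_c)/ρ_m.
h = 41.52 km × 0.44/3.34 = 5.47 km.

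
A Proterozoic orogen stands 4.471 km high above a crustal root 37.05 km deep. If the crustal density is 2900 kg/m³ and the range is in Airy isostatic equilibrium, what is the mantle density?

Airy balance: ρ_c h = (ρ_m − ρ_c) r → ρ_m = ρ_c (1 + h/r).
ρ_m = 2900 × (1 + 4.471 km/37.05 km) = 3250 kg/m³.

3250 kg/m³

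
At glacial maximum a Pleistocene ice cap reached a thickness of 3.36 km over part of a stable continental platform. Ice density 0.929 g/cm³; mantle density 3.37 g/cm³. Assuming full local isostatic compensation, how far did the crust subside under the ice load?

0.926 km

By Archimedes' principle applied to the lithosphere: the ice load ρ_ice t is balanced by mantle displaced below, ρ_m s.
s = t ρ_ice / ρ_m = 3.36 km × 0.929/3.37 = 0.926 km.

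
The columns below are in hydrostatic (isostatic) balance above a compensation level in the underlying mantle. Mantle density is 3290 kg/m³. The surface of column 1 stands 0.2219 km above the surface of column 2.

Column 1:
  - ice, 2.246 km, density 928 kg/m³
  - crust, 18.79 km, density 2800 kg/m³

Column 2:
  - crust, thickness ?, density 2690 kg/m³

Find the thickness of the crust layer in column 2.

23 km

Take the compensation level at the base of the deeper column (depth z_c below the surface of column 1) and equate Σ ρ_i t_i down to z_c; mantle fills any gap and the z_c terms cancel.
Column 1: 2.246×928 + 18.79×2800 + (z_c − 21.036)×3290
Column 2: 0.2219×0 + x×2690 + (z_c − 0.2219 − 0 − x)×3290
The z_c×3290 term appears on both sides and cancels. Collect the known terms of each column as K = Σ(ρt)_known − 3290 × (depth of known layers): K_1 = 54696.288 − 3290×21.036 = −14512.152; K_2 = 0 − 3290×(0.2219 + 0) = −730.051.
Balance: K_1 = K_2 − x×(3290 − 2690), so x = (K_2 − K_1)/(3290 − 2690) = 13782.1/600 = 23 km.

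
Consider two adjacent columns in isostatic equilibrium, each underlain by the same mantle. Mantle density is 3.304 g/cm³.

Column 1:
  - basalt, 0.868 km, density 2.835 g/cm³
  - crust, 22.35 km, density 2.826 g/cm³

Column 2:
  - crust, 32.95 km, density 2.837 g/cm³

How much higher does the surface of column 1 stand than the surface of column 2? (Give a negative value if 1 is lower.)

For any compensation level in the mantle, the mantle terms cancel and isostasy reduces to e = (Σt_1 − Σt_2) − (Σ(ρt)_1 − Σ(ρt)_2) / ρ_m.
Σt_1 = 23.218 km; Σt_2 = 32.95 km; Σ(ρt)_1 = 65.62188; Σ(ρt)_2 = 93.47915 (in km·g/cm³).
e = (23.218 − 32.95) − (65.62188 − 93.47915) / 3.304 = −1.3 km.

−1.3 km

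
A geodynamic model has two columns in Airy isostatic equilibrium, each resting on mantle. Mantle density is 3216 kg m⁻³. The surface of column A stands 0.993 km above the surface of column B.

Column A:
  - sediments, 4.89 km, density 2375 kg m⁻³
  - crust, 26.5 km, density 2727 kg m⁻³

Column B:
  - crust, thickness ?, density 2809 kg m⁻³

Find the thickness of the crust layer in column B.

34.1 km

Take the compensation level at the base of the deeper column (depth z_c below the surface of column A) and equate Σ ρ_i t_i down to z_c; mantle fills any gap and the z_c terms cancel.
Column A: 4.89×2375 + 26.5×2727 + (z_c − 31.39)×3216
Column B: 0.993×0 + x×2809 + (z_c − 0.993 − 0 − x)×3216
The z_c×3216 term appears on both sides and cancels. Collect the known terms of each column as K = Σ(ρt)_known − 3216 × (depth of known layers): K_A = 83879.25 − 3216×31.39 = −17070.99; K_B = 0 − 3216×(0.993 + 0) = −3193.488.
Balance: K_A = K_B − x×(3216 − 2809), so x = (K_B − K_A)/(3216 − 2809) = 13877.5/407 = 34.1 km.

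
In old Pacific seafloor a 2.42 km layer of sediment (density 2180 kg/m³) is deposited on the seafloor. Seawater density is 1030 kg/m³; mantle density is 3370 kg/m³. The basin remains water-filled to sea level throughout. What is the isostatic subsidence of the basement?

1.19 km

Submarine loading: the sediment displaces seawater, and the subsidence is in turn flooded, so s (ρ_m − ρ_w) = t (ρ_sed − ρ_w).
s = 2.42 km × (2180 − 1030) / (3370 − 1030) = 1.19 km.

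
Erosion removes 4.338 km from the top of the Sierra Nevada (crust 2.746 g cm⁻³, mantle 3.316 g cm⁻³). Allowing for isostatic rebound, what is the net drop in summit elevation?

0.746 km

Rebound u = e ρ_c/ρ_m = 4.338 km × 2.746/3.316 = 3.592 km.
Net surface drop = e − u = 4.338 km − 3.592 km = e (ρ_m − ρ_c)/ρ_m = 0.746 km.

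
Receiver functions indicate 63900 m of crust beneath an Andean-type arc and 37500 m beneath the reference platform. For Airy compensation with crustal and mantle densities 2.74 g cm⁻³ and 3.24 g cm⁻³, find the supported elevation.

Excess crust Δ = 63900 m − 37500 m = 26400 m, split between elevation h and root r with h + r = Δ.
Airy balance ρ_c h = (ρ_m − ρ_c) r gives r = h ρ_c/(ρ_m − ρ_c), so h (1 + ρ_c/(ρ_m − ρ_c)) = Δ, i.e. h = Δ (ρ_m − ρ_c)/ρ_m.
h = 26400 m × 0.5/3.24 = 4070 m.

4070 m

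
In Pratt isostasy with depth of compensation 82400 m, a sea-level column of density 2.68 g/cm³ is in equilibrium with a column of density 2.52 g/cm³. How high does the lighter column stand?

ρ_ref D = ρ (D + h) → h = D (ρ_ref − ρ)/ρ.
h = 82400 m × (2.68 − 2.52)/2.52 = 5230 m.

5230 m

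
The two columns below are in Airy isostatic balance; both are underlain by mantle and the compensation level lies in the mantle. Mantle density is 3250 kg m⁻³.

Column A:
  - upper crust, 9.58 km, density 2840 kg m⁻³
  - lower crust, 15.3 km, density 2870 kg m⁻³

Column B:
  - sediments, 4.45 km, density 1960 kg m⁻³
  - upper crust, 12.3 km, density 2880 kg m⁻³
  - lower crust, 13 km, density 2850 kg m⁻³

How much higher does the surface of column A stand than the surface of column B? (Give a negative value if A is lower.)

−1.77 km

For any compensation level in the mantle, the mantle terms cancel and isostasy reduces to e = (Σt_A − Σt_B) − (Σ(ρt)_A − Σ(ρt)_B) / ρ_m.
Σt_A = 24.88 km; Σt_B = 29.75 km; Σ(ρt)_A = 71118.2; Σ(ρt)_B = 81196 (in km·kg m⁻³).
e = (24.88 − 29.75) − (71118.2 − 81196) / 3250 = −1.77 km.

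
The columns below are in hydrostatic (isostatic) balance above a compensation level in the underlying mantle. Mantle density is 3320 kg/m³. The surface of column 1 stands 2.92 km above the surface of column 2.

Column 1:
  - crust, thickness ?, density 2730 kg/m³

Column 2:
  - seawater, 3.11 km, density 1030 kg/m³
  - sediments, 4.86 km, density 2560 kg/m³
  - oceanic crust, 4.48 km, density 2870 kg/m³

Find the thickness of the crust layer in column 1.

Take the compensation level at the base of the deeper column (depth z_c below the surface of column 1) and equate Σ ρ_i t_i down to z_c; mantle fills any gap and the z_c terms cancel.
Column 1: x×2730 + (z_c − 0 − x)×3320
Column 2: 2.92×0 + 3.11×1030 + 4.86×2560 + 4.48×2870 + (z_c − 2.92 − 12.45)×3320
The z_c×3320 term appears on both sides and cancels. Collect the known terms of each column as K = Σ(ρt)_known − 3320 × (depth of known layers): K_1 = 0 − 3320×0 = 0; K_2 = 28502.5 − 3320×(2.92 + 12.45) = −22525.9.
Balance: K_1 − x×(3320 − 2730) = K_2, so x = (K_1 − K_2)/(3320 − 2730) = 22525.9/590 = 38.2 km.

38.2 km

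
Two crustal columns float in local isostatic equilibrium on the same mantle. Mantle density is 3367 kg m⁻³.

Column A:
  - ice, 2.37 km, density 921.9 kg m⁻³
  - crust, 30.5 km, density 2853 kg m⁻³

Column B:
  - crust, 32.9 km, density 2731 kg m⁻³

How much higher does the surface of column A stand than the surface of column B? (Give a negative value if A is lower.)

0.163 km

For any compensation level in the mantle, the mantle terms cancel and isostasy reduces to e = (Σt_A − Σt_B) − (Σ(ρt)_A − Σ(ρt)_B) / ρ_m.
Σt_A = 32.87 km; Σt_B = 32.9 km; Σ(ρt)_A = 89201.403; Σ(ρt)_B = 89849.9 (in km·kg m⁻³).
e = (32.87 − 32.9) − (89201.403 − 89849.9) / 3367 = 0.163 km.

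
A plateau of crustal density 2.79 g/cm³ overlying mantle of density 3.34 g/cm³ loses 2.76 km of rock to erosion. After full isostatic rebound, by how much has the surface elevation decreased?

Rebound u = e ρ_c/ρ_m = 2.76 km × 2.79/3.34 = 2.306 km.
Net surface drop = e − u = 2.76 km − 2.306 km = e (ρ_m − ρ_c)/ρ_m = 0.454 km.

0.454 km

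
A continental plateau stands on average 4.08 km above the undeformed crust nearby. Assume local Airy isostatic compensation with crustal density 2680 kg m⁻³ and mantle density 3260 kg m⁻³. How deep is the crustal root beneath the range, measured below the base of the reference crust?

Balancing pressure at the compensation depth: the weight of the topography is balanced by the buoyancy of the root, ρ_c h = (ρ_m − ρ_c) r.
r = h · ρ_c / (ρ_m − ρ_c) = 4.08 km × 2680 / (3260 − 2680) = 18.9 km.

18.9 km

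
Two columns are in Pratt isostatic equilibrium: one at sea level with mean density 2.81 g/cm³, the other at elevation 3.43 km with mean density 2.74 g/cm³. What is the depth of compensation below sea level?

134 km

ρ_ref D = ρ (D + h) → D (ρ_ref − ρ) = ρ h.
D = ρ h/(ρ_ref − ρ) = 2.74 × 3.43 km/(2.81 − 2.74) = 134 km.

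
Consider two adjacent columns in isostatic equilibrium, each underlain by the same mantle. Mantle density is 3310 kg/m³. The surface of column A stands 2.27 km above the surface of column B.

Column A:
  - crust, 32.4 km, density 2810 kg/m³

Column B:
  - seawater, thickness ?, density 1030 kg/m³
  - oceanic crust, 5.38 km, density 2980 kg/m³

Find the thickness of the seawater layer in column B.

Take the compensation level at the base of the deeper column (depth z_c below the surface of column A) and equate Σ ρ_i t_i down to z_c; mantle fills any gap and the z_c terms cancel.
Column A: 32.4×2810 + (z_c − 32.4)×3310
Column B: 2.27×0 + x×1030 + 5.38×2980 + (z_c − 2.27 − 5.38 − x)×3310
The z_c×3310 term appears on both sides and cancels. Collect the known terms of each column as K = Σ(ρt)_known − 3310 × (depth of known layers): K_A = 91044 − 3310×32.4 = −16200; K_B = 16032.4 − 3310×(2.27 + 5.38) = −9289.1.
Balance: K_A = K_B − x×(3310 − 1030), so x = (K_B − K_A)/(3310 − 1030) = 6910.9/2280 = 3.03 km.

3.03 km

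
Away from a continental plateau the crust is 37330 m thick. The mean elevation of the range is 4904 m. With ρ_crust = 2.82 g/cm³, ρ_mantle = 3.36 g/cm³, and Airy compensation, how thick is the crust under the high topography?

67800 m

Root depth r = h ρ_c / (ρ_m − ρ_c) = 4904 m × 2.82 / 0.54 = 25610 m.
Total thickness = T + h + r = 37330 m + 4904 m + 25610 m = 67800 m.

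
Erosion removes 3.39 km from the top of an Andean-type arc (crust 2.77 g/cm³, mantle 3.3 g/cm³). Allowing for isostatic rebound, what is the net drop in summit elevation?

0.544 km

Rebound u = e ρ_c/ρ_m = 3.39 km × 2.77/3.3 = 2.846 km.
Net surface drop = e − u = 3.39 km − 2.846 km = e (ρ_m − ρ_c)/ρ_m = 0.544 km.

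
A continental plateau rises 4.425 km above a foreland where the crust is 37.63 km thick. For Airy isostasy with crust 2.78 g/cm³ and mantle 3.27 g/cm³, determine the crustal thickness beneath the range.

67.2 km

Root depth r = h ρ_c / (ρ_m − ρ_c) = 4.425 km × 2.78 / 0.49 = 25.11 km.
Total thickness = T + h + r = 37.63 km + 4.425 km + 25.11 km = 67.2 km.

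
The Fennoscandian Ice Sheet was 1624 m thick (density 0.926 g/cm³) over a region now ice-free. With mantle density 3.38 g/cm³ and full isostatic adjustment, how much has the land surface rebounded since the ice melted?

445 m

Removing the load lets mantle flow back in; uplift u satisfies ρ_ice t = ρ_m u.
u = t ρ_ice/ρ_m = 1624 m × 0.926/3.38 = 445 m.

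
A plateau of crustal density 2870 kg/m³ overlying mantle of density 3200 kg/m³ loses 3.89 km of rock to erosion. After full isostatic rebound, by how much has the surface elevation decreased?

0.401 km

Rebound u = e ρ_c/ρ_m = 3.89 km × 2870/3200 = 3.489 km.
Net surface drop = e − u = 3.89 km − 3.489 km = e (ρ_m − ρ_c)/ρ_m = 0.401 km.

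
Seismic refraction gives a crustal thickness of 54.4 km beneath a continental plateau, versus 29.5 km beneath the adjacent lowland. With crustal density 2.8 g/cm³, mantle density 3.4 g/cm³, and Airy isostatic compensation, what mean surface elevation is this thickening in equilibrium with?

Excess crust Δ = 54.4 km − 29.5 km = 24.9 km, split between elevation h and root r with h + r = Δ.
Airy balance ρ_c h = (ρ_m − ρ_c) r gives r = h ρ_c/(ρ_m − ρ_c), so h (1 + ρ_c/(ρ_m − ρ_c)) = Δ, i.e. h = Δ (ρ_m − ρ_c)/ρ_m.
h = 24.9 km × 0.6/3.4 = 4.39 km.

4.39 km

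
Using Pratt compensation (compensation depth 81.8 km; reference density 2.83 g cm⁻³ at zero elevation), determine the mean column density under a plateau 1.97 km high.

Pratt balance: ρ_ref D = ρ (D + h).
ρ = ρ_ref D/(D + h) = 2.83 × 81.8 km/(81.8 km + 1.97 km) = 2.76 g cm⁻³.

2.76 g cm⁻³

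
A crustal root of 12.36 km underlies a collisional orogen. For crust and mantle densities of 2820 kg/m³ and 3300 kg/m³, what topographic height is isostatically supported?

2.1 km

Equating mass per unit area of the two columns: ρ_c h = (ρ_m − ρ_c) r.
h = r (ρ_m − ρ_c) / ρ_c = 12.36 km × (3300 − 2820) / 2820 = 2.1 km.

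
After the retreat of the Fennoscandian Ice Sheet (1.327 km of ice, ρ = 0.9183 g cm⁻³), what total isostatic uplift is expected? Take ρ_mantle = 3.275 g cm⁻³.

0.372 km

Removing the load lets mantle flow back in; uplift u satisfies ρ_ice t = ρ_m u.
u = t ρ_ice/ρ_m = 1.327 km × 0.9183/3.275 = 0.372 km.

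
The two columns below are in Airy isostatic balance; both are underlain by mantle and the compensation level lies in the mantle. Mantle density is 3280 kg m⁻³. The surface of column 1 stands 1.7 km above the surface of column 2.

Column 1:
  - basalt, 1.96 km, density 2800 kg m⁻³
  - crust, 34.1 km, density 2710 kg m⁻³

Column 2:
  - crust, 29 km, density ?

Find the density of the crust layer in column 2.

2770 kg m⁻³

Take the compensation level at the base of the deeper column (depth z_c below the surface of column 1) and equate Σ ρ_i t_i down to z_c; mantle fills any gap and the z_c terms cancel.
Column 1: 1.96×2800 + 34.1×2710 + (z_c − 36.06)×3280
Column 2: 1.7×0 + 29×ρ + (z_c − 1.7 − 29)×3280
The z_c×3280 term appears on both sides and cancels. Collect the known terms of each column as K = Σ(ρt)_known − 3280 × (depth of known layers): K_1 = 97899 − 3280×36.06 = −20377.8; K_2 = 0 − 3280×(1.7 + 29) = −100696.
Balance: K_1 = K_2 + 29×ρ, so ρ = (K_1 − K_2)/29 = 80318.2/29 = 2770 kg m⁻³.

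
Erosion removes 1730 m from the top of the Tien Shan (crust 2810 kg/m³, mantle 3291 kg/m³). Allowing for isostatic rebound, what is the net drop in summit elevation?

253 m

Rebound u = e ρ_c/ρ_m = 1730 m × 2810/3291 = 1477 m.
Net surface drop = e − u = 1730 m − 1477 m = e (ρ_m − ρ_c)/ρ_m = 253 m.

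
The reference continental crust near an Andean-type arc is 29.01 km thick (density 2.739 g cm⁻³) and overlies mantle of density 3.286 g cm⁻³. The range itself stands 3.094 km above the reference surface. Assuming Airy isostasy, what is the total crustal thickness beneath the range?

Root depth r = h ρ_c / (ρ_m − ρ_c) = 3.094 km × 2.739 / 0.547 = 15.49 km.
Total thickness = T + h + r = 29.01 km + 3.094 km + 15.49 km = 47.6 km.

47.6 km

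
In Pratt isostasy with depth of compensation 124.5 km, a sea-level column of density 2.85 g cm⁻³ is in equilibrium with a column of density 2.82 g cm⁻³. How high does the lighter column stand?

ρ_ref D = ρ (D + h) → h = D (ρ_ref − ρ)/ρ.
h = 124.5 km × (2.85 − 2.82)/2.82 = 1.32 km.

1.32 km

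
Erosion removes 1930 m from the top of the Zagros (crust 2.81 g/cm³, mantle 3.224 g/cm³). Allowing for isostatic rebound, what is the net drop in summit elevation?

248 m

Rebound u = e ρ_c/ρ_m = 1930 m × 2.81/3.224 = 1682 m.
Net surface drop = e − u = 1930 m − 1682 m = e (ρ_m − ρ_c)/ρ_m = 248 m.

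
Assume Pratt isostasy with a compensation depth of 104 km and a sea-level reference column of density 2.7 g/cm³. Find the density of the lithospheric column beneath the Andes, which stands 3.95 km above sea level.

2.6 g/cm³

Pratt balance: ρ_ref D = ρ (D + h).
ρ = ρ_ref D/(D + h) = 2.7 × 104 km/(104 km + 3.95 km) = 2.6 g/cm³.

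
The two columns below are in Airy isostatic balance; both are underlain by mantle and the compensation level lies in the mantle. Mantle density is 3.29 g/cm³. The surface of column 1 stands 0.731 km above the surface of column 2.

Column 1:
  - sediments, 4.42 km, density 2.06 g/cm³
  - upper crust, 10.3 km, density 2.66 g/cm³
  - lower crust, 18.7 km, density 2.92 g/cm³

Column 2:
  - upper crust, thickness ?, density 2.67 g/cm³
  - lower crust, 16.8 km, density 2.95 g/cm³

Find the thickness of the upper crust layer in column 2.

17.3 km

Take the compensation level at the base of the deeper column (depth z_c below the surface of column 1) and equate Σ ρ_i t_i down to z_c; mantle fills any gap and the z_c terms cancel.
Column 1: 4.42×2.06 + 10.3×2.66 + 18.7×2.92 + (z_c − 33.42)×3.29
Column 2: 0.731×0 + x×2.67 + 16.8×2.95 + (z_c − 0.731 − 16.8 − x)×3.29
The z_c×3.29 term appears on both sides and cancels. Collect the known terms of each column as K = Σ(ρt)_known − 3.29 × (depth of known layers): K_1 = 91.1072 − 3.29×33.42 = −18.8446; K_2 = 49.56 − 3.29×(0.731 + 16.8) = −8.11699.
Balance: K_1 = K_2 − x×(3.29 − 2.67), so x = (K_2 − K_1)/(3.29 − 2.67) = 10.7276/0.62 = 17.3 km.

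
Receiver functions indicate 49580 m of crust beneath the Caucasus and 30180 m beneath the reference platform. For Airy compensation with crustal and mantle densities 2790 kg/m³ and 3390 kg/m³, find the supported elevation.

3430 m

Excess crust Δ = 49580 m − 30180 m = 19400 m, split between elevation h and root r with h + r = Δ.
Airy balance ρ_c h = (ρ_m − ρ_c) r gives r = h ρ_c/(ρ_m − ρ_c), so h (1 + ρ_c/(ρ_m − ρ_c)) = Δ, i.e. h = Δ (ρ_m − ρ_c)/ρ_m.
h = 19400 m × 600/3390 = 3430 m.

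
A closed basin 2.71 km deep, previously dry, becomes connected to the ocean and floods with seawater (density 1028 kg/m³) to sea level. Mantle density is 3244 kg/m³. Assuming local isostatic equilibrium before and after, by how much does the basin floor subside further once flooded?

1.26 km

After flooding the water column is d + s deep. Its weight must equal the weight of mantle displaced by the extra subsidence s: (d + s) ρ_w = s ρ_m.
s = d ρ_w / (ρ_m − ρ_w) = 2.71 km × 1028/(3244 − 1028) = 1.26 km.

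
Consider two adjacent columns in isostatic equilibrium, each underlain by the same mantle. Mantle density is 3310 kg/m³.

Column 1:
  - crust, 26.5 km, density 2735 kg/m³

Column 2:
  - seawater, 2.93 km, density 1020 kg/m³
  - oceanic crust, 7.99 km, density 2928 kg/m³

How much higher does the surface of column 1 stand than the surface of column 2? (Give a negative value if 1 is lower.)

For any compensation level in the mantle, the mantle terms cancel and isostasy reduces to e = (Σt_1 − Σt_2) − (Σ(ρt)_1 − Σ(ρt)_2) / ρ_m.
Σt_1 = 26.5 km; Σt_2 = 10.92 km; Σ(ρt)_1 = 72477.5; Σ(ρt)_2 = 26383.32 (in km·kg/m³).
e = (26.5 − 10.92) − (72477.5 − 26383.32) / 3310 = 1.65 km.

1.65 km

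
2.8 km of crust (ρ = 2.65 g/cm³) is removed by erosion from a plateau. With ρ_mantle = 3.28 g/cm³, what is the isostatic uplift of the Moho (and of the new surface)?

2.26 km

Unloading: uplift u = e ρ_c/ρ_m = 2.8 km × 2.65/3.28 = 2.26 km.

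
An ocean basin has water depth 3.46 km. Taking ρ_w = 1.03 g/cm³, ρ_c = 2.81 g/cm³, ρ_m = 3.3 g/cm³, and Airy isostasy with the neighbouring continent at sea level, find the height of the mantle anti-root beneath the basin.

By Archimedes' principle applied to the lithosphere: replacing crust with seawater at the top is compensated by replacing crust with mantle at the base: d (ρ_c − ρ_w) = a (ρ_m − ρ_c).
a = d (ρ_c − ρ_w)/(ρ_m − ρ_c) = 3.46 km × 1.78/0.49 = 12.6 km.

12.6 km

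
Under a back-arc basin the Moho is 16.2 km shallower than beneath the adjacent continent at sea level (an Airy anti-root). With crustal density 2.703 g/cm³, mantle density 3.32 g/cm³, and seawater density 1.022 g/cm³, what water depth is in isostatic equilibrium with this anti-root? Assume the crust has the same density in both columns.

Replacing a thickness d of crust by seawater at the top must be balanced by replacing crust with mantle at the base: d (ρ_c − ρ_w) = a (ρ_m − ρ_c).
d = a (ρ_m − ρ_c)/(ρ_c − ρ_w) = 16.2 km × 0.617/1.681 = 5.95 km.

5.95 km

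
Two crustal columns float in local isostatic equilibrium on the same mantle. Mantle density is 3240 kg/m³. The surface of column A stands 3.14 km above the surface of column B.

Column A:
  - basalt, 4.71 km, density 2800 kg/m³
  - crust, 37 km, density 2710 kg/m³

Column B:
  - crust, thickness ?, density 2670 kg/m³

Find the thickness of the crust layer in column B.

Take the compensation level at the base of the deeper column (depth z_c below the surface of column A) and equate Σ ρ_i t_i down to z_c; mantle fills any gap and the z_c terms cancel.
Column A: 4.71×2800 + 37×2710 + (z_c − 41.71)×3240
Column B: 3.14×0 + x×2670 + (z_c − 3.14 − 0 − x)×3240
The z_c×3240 term appears on both sides and cancels. Collect the known terms of each column as K = Σ(ρt)_known − 3240 × (depth of known layers): K_A = 113458 − 3240×41.71 = −21682.4; K_B = 0 − 3240×(3.14 + 0) = −10173.6.
Balance: K_A = K_B − x×(3240 − 2670), so x = (K_B − K_A)/(3240 − 2670) = 11508.8/570 = 20.2 km.

20.2 km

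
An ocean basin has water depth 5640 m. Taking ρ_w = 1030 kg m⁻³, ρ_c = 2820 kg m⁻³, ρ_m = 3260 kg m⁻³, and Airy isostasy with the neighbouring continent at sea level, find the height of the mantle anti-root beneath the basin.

Isostatic balance requires: replacing crust with seawater at the top is compensated by replacing crust with mantle at the base: d (ρ_c − ρ_w) = a (ρ_m − ρ_c).
a = d (ρ_c − ρ_w)/(ρ_m − ρ_c) = 5640 m × 1790/440 = 22900 m.

22900 m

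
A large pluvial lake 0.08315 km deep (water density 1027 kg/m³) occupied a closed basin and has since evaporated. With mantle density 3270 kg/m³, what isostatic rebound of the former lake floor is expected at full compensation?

u = d ρ_w/ρ_m = 0.08315 km × 1027/3270 = 0.0261 km.

0.0261 km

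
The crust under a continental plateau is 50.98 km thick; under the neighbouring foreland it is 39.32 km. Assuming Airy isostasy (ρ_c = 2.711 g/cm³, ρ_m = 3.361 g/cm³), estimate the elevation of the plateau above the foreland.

Excess crust Δ = 50.98 km − 39.32 km = 11.66 km, split between elevation h and root r with h + r = Δ.
Airy balance ρ_c h = (ρ_m − ρ_c) r gives r = h ρ_c/(ρ_m − ρ_c), so h (1 + ρ_c/(ρ_m − ρ_c)) = Δ, i.e. h = Δ (ρ_m − ρ_c)/ρ_m.
h = 11.66 km × 0.65/3.361 = 2.25 km.

2.25 km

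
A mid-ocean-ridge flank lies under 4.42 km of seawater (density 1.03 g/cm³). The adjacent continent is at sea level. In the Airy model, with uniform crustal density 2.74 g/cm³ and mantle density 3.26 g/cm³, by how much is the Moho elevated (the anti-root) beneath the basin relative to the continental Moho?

Equating mass per unit area of the two columns: replacing crust with seawater at the top is compensated by replacing crust with mantle at the base: d (ρ_c − ρ_w) = a (ρ_m − ρ_c).
a = d (ρ_c − ρ_w)/(ρ_m − ρ_c) = 4.42 km × 1.71/0.52 = 14.5 km.

14.5 km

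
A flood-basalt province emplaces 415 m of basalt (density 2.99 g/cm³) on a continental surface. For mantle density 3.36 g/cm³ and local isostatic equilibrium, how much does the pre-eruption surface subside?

369 m

Subaerial loading: s = t ρ_load / ρ_m.
s = 415 m × 2.99/3.36 = 369 m.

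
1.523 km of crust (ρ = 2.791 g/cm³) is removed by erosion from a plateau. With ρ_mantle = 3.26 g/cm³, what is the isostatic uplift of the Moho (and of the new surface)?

1.3 km

Unloading: uplift u = e ρ_c/ρ_m = 1.523 km × 2.791/3.26 = 1.3 km.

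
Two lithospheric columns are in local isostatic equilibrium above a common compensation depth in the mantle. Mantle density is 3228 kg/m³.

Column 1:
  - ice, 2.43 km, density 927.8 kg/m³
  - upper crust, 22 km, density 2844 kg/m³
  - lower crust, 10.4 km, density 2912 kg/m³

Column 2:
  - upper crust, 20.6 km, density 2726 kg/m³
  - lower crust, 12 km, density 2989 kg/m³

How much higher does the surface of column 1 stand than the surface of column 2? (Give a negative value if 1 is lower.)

1.27 km

For any compensation level in the mantle, the mantle terms cancel and isostasy reduces to e = (Σt_1 − Σt_2) − (Σ(ρt)_1 − Σ(ρt)_2) / ρ_m.
Σt_1 = 34.83 km; Σt_2 = 32.6 km; Σ(ρt)_1 = 95107.354; Σ(ρt)_2 = 92023.6 (in km·kg/m³).
e = (34.83 − 32.6) − (95107.354 − 92023.6) / 3228 = 1.27 km.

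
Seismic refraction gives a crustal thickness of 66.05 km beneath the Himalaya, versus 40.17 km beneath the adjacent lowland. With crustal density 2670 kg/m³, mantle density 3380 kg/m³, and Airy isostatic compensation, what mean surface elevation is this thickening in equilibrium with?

Excess crust Δ = 66.05 km − 40.17 km = 25.88 km, split between elevation h and root r with h + r = Δ.
Airy balance ρ_c h = (ρ_m − ρ_c) r gives r = h ρ_c/(ρ_m − ρ_c), so h (1 + ρ_c/(ρ_m − ρ_c)) = Δ, i.e. h = Δ (ρ_m − ρ_c)/ρ_m.
h = 25.88 km × 710/3380 = 5.44 km.

5.44 km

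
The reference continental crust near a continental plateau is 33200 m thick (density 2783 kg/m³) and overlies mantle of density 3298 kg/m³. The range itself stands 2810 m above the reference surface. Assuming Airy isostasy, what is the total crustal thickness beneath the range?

Root depth r = h ρ_c / (ρ_m − ρ_c) = 2810 m × 2783 / 515 = 15180 m.
Total thickness = T + h + r = 33200 m + 2810 m + 15180 m = 51200 m.

51200 m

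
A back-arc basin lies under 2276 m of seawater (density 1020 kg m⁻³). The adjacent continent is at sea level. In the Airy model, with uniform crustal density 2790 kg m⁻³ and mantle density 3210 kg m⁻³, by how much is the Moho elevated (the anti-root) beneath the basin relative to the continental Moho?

By Archimedes' principle applied to the lithosphere: replacing crust with seawater at the top is compensated by replacing crust with mantle at the base: d (ρ_c − ρ_w) = a (ρ_m − ρ_c).
a = d (ρ_c − ρ_w)/(ρ_m − ρ_c) = 2276 m × 1770/420 = 9590 m.

9590 m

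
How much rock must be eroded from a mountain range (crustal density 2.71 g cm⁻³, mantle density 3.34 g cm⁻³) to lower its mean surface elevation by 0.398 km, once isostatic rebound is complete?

2.11 km

Net drop Δ = e − u = e − e ρ_c/ρ_m = e (ρ_m − ρ_c)/ρ_m.
e = Δ ρ_m/(ρ_m − ρ_c) = 0.398 km × 3.34/0.63 = 2.11 km.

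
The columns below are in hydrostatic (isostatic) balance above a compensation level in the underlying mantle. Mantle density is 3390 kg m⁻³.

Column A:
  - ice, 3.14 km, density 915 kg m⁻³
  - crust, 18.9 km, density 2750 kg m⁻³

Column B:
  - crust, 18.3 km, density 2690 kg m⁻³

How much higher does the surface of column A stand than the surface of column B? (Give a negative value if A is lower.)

2.08 km

For any compensation level in the mantle, the mantle terms cancel and isostasy reduces to e = (Σt_A − Σt_B) − (Σ(ρt)_A − Σ(ρt)_B) / ρ_m.
Σt_A = 22.04 km; Σt_B = 18.3 km; Σ(ρt)_A = 54848.1; Σ(ρt)_B = 49227 (in km·kg m⁻³).
e = (22.04 − 18.3) − (54848.1 − 49227) / 3390 = 2.08 km.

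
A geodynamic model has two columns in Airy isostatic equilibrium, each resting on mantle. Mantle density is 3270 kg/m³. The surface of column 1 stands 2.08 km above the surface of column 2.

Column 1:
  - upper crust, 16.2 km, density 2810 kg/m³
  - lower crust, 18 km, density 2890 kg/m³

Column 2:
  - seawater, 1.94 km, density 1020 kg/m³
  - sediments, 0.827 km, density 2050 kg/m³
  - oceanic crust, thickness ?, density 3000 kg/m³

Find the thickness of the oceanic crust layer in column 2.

Take the compensation level at the base of the deeper column (depth z_c below the surface of column 1) and equate Σ ρ_i t_i down to z_c; mantle fills any gap and the z_c terms cancel.
Column 1: 16.2×2810 + 18×2890 + (z_c − 34.2)×3270
Column 2: 2.08×0 + 1.94×1020 + 0.827×2050 + x×3000 + (z_c − 2.08 − 2.767 − x)×3270
The z_c×3270 term appears on both sides and cancels. Collect the known terms of each column as K = Σ(ρt)_known − 3270 × (depth of known layers): K_1 = 97542 − 3270×34.2 = −14292; K_2 = 3674.15 − 3270×(2.08 + 2.767) = −12175.54.
Balance: K_1 = K_2 − x×(3270 − 3000), so x = (K_2 − K_1)/(3270 − 3000) = 2116.46/270 = 7.84 km.

7.84 km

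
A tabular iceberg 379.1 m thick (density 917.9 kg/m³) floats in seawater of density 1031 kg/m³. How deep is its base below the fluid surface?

Draft d = t ρ_obj/ρ_fluid = 379.1 m × 917.9/1031 = 338 m.

338 m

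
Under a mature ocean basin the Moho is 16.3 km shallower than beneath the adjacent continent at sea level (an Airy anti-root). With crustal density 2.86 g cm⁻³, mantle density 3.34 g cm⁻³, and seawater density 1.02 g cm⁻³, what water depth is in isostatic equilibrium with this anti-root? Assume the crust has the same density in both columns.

Replacing a thickness d of crust by seawater at the top must be balanced by replacing crust with mantle at the base: d (ρ_c − ρ_w) = a (ρ_m − ρ_c).
d = a (ρ_m − ρ_c)/(ρ_c − ρ_w) = 16.3 km × 0.48/1.84 = 4.25 km.

4.25 km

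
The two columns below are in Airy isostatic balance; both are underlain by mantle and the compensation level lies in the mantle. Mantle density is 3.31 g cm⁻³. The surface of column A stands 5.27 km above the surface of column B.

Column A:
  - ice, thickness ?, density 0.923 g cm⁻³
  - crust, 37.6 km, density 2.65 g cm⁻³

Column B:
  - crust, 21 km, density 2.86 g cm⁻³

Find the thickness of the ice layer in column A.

0.87 km

Take the compensation level at the base of the deeper column (depth z_c below the surface of column A) and equate Σ ρ_i t_i down to z_c; mantle fills any gap and the z_c terms cancel.
Column A: x×0.923 + 37.6×2.65 + (z_c − 37.6 − x)×3.31
Column B: 5.27×0 + 21×2.86 + (z_c − 5.27 − 21)×3.31
The z_c×3.31 term appears on both sides and cancels. Collect the known terms of each column as K = Σ(ρt)_known − 3.31 × (depth of known layers): K_A = 99.64 − 3.31×37.6 = −24.816; K_B = 60.06 − 3.31×(5.27 + 21) = −26.8937.
Balance: K_A − x×(3.31 − 0.923) = K_B, so x = (K_A − K_B)/(3.31 − 0.923) = 2.0777/2.387 = 0.87 km.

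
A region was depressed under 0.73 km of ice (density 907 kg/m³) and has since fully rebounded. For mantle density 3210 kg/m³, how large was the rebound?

0.206 km

Removing the load lets mantle flow back in; uplift u satisfies ρ_ice t = ρ_m u.
u = t ρ_ice/ρ_m = 0.73 km × 907/3210 = 0.206 km.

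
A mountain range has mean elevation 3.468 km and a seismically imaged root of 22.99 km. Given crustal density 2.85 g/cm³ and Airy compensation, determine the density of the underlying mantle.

Airy balance: ρ_c h = (ρ_m − ρ_c) r → ρ_m = ρ_c (1 + h/r).
ρ_m = 2.85 × (1 + 3.468 km/22.99 km) = 3.28 g/cm³.

3.28 g/cm³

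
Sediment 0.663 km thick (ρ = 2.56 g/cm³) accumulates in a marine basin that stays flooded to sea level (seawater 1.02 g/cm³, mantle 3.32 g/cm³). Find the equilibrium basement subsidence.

Submarine loading: the sediment displaces seawater, and the subsidence is in turn flooded, so s (ρ_m − ρ_w) = t (ρ_sed − ρ_w).
s = 0.663 km × (2.56 − 1.02) / (3.32 − 1.02) = 0.444 km.

0.444 km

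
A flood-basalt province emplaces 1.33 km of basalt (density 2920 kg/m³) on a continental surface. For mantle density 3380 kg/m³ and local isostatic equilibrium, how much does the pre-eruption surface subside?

1.15 km

Subaerial loading: s = t ρ_load / ρ_m.
s = 1.33 km × 2920/3380 = 1.15 km.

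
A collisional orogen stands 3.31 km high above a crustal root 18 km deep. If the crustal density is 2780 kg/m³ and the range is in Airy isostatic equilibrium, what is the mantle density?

Airy balance: ρ_c h = (ρ_m − ρ_c) r → ρ_m = ρ_c (1 + h/r).
ρ_m = 2780 × (1 + 3.31 km/18 km) = 3290 kg/m³.

3290 kg/m³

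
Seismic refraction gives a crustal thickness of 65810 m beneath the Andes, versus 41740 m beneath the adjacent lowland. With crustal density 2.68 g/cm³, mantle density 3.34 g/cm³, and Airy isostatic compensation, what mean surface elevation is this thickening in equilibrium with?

4760 m

Excess crust Δ = 65810 m − 41740 m = 24070 m, split between elevation h and root r with h + r = Δ.
Airy balance ρ_c h = (ρ_m − ρ_c) r gives r = h ρ_c/(ρ_m − ρ_c), so h (1 + ρ_c/(ρ_m − ρ_c)) = Δ, i.e. h = Δ (ρ_m − ρ_c)/ρ_m.
h = 24070 m × 0.66/3.34 = 4760 m.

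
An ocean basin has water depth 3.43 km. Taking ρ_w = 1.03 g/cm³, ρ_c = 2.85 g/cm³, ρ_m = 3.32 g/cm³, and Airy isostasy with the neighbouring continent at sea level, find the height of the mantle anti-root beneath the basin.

13.3 km

For local isostatic compensation: replacing crust with seawater at the top is compensated by replacing crust with mantle at the base: d (ρ_c − ρ_w) = a (ρ_m − ρ_c).
a = d (ρ_c − ρ_w)/(ρ_m − ρ_c) = 3.43 km × 1.82/0.47 = 13.3 km.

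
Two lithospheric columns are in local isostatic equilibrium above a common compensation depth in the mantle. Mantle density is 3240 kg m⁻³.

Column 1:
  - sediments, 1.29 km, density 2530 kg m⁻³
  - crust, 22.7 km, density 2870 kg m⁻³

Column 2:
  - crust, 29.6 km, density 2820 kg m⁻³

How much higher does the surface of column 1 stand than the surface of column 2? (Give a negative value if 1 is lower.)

For any compensation level in the mantle, the mantle terms cancel and isostasy reduces to e = (Σt_1 − Σt_2) − (Σ(ρt)_1 − Σ(ρt)_2) / ρ_m.
Σt_1 = 23.99 km; Σt_2 = 29.6 km; Σ(ρt)_1 = 68412.7; Σ(ρt)_2 = 83472 (in km·kg m⁻³).
e = (23.99 − 29.6) − (68412.7 − 83472) / 3240 = −0.962 km.

−0.962 km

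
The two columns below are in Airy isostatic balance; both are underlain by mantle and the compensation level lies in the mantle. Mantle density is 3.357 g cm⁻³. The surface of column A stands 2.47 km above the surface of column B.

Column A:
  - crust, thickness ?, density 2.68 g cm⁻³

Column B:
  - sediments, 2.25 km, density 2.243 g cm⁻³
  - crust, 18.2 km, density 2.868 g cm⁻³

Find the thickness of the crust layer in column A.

29.1 km

Take the compensation level at the base of the deeper column (depth z_c below the surface of column A) and equate Σ ρ_i t_i down to z_c; mantle fills any gap and the z_c terms cancel.
Column A: x×2.68 + (z_c − 0 − x)×3.357
Column B: 2.47×0 + 2.25×2.243 + 18.2×2.868 + (z_c − 2.47 − 20.45)×3.357
The z_c×3.357 term appears on both sides and cancels. Collect the known terms of each column as K = Σ(ρt)_known − 3.357 × (depth of known layers): K_A = 0 − 3.357×0 = 0; K_B = 57.24435 − 3.357×(2.47 + 20.45) = −19.69809.
Balance: K_A − x×(3.357 − 2.68) = K_B, so x = (K_A − K_B)/(3.357 − 2.68) = 19.6981/0.677 = 29.1 km.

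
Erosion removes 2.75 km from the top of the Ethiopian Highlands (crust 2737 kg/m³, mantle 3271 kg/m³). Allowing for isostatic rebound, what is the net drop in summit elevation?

Rebound u = e ρ_c/ρ_m = 2.75 km × 2737/3271 = 2.301 km.
Net surface drop = e − u = 2.75 km − 2.301 km = e (ρ_m − ρ_c)/ρ_m = 0.449 km.

0.449 km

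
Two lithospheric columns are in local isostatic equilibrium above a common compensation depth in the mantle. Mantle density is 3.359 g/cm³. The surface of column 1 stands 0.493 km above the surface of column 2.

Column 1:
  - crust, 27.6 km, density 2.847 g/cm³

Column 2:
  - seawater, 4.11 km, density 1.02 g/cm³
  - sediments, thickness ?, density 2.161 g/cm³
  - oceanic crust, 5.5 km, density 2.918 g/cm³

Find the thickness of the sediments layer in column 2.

0.364 km

Take the compensation level at the base of the deeper column (depth z_c below the surface of column 1) and equate Σ ρ_i t_i down to z_c; mantle fills any gap and the z_c terms cancel.
Column 1: 27.6×2.847 + (z_c − 27.6)×3.359
Column 2: 0.493×0 + 4.11×1.02 + x×2.161 + 5.5×2.918 + (z_c − 0.493 − 9.61 − x)×3.359
The z_c×3.359 term appears on both sides and cancels. Collect the known terms of each column as K = Σ(ρt)_known − 3.359 × (depth of known layers): K_1 = 78.5772 − 3.359×27.6 = −14.1312; K_2 = 20.2412 − 3.359×(0.493 + 9.61) = −13.694777.
Balance: K_1 = K_2 − x×(3.359 − 2.161), so x = (K_2 − K_1)/(3.359 − 2.161) = 0.436423/1.198 = 0.364 km.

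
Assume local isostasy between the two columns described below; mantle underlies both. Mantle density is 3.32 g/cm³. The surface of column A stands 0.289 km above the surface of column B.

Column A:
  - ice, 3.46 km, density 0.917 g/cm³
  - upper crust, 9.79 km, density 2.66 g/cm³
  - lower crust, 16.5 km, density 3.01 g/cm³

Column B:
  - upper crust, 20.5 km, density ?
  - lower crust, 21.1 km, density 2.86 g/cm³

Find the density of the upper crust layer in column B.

2.87 g/cm³

Take the compensation level at the base of the deeper column (depth z_c below the surface of column A) and equate Σ ρ_i t_i down to z_c; mantle fills any gap and the z_c terms cancel.
Column A: 3.46×0.917 + 9.79×2.66 + 16.5×3.01 + (z_c − 29.75)×3.32
Column B: 0.289×0 + 20.5×ρ + 21.1×2.86 + (z_c − 0.289 − 41.6)×3.32
The z_c×3.32 term appears on both sides and cancels. Collect the known terms of each column as K = Σ(ρt)_known − 3.32 × (depth of known layers): K_A = 78.87922 − 3.32×29.75 = −19.89078; K_B = 60.346 − 3.32×(0.289 + 41.6) = −78.72548.
Balance: K_A = K_B + 20.5×ρ, so ρ = (K_A − K_B)/20.5 = 58.8347/20.5 = 2.87 g/cm³.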